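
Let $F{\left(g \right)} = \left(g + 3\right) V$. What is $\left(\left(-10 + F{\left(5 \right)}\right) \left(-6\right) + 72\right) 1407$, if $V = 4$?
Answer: $-84420$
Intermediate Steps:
$F{\left(g \right)} = 12 + 4 g$ ($F{\left(g \right)} = \left(g + 3\right) 4 = \left(3 + g\right) 4 = 12 + 4 g$)
$\left(\left(-10 + F{\left(5 \right)}\right) \left(-6\right) + 72\right) 1407 = \left(\left(-10 + \left(12 + 4 \cdot 5\right)\right) \left(-6\right) + 72\right) 1407 = \left(\left(-10 + \left(12 + 20\right)\right) \left(-6\right) + 72\right) 1407 = \left(\left(-10 + 32\right) \left(-6\right) + 72\right) 1407 = \left(22 \left(-6\right) + 72\right) 1407 = \left(-132 + 72\right) 1407 = \left(-60\right) 1407 = -84420$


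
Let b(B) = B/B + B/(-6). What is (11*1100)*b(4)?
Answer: 12100/3 ≈ 4033.3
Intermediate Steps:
b(B) = 1 - B/6 (b(B) = 1 + B*(-⅙) = 1 - B/6)
(11*1100)*b(4) = (11*1100)*(1 - ⅙*4) = 12100*(1 - ⅔) = 12100*(⅓) = 12100/3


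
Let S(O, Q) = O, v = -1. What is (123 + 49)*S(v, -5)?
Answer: -172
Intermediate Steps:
(123 + 49)*S(v, -5) = (123 + 49)*(-1) = 172*(-1) = -172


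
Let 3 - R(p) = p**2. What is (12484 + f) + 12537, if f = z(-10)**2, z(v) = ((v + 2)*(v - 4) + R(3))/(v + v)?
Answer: 2504909/100 ≈ 25049.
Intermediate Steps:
R(p) = 3 - p**2
z(v) = (-6 + (-4 + v)*(2 + v))/(2*v) (z(v) = ((v + 2)*(v - 4) + (3 - 1*3**2))/(v + v) = ((2 + v)*(-4 + v) + (3 - 1*9))/((2*v)) = ((-4 + v)*(2 + v) + (3 - 9))*(1/(2*v)) = ((-4 + v)*(2 + v) - 6)*(1/(2*v)) = (-6 + (-4 + v)*(2 + v))*(1/(2*v)) = (-6 + (-4 + v)*(2 + v))/(2*v))
f = 2809/100 (f = (-1 + (1/2)*(-10) - 7/(-10))**2 = (-1 - 5 - 7*(-1/10))**2 = (-1 - 5 + 7/10)**2 = (-53/10)**2 = 2809/100 ≈ 28.090)
(12484 + f) + 12537 = (12484 + 2809/100) + 12537 = 1251209/100 + 12537 = 2504909/100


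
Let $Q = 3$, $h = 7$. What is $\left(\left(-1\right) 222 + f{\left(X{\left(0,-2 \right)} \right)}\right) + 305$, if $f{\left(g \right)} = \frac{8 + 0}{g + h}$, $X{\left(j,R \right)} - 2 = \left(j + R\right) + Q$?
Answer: $\frac{419}{5} \approx 83.8$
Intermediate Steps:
$X{\left(j,R \right)} = 5 + R + j$ ($X{\left(j,R \right)} = 2 + \left(\left(j + R\right) + 3\right) = 2 + \left(\left(R + j\right) + 3\right) = 2 + \left(3 + R + j\right) = 5 + R + j$)
$f{\left(g \right)} = \frac{8}{7 + g}$ ($f{\left(g \right)} = \frac{8 + 0}{g + 7} = \frac{8}{7 + g}$)
$\left(\left(-1\right) 222 + f{\left(X{\left(0,-2 \right)} \right)}\right) + 305 = \left(\left(-1\right) 222 + \frac{8}{7 + \left(5 - 2 + 0\right)}\right) + 305 = \left(-222 + \frac{8}{7 + 3}\right) + 305 = \left(-222 + \frac{8}{10}\right) + 305 = \left(-222 + 8 \cdot \frac{1}{10}\right) + 305 = \left(-222 + \frac{4}{5}\right) + 305 = - \frac{1106}{5} + 305 = \frac{419}{5}$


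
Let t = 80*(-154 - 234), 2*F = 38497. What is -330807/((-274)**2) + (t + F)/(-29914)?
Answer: -1126312743/280727933 ≈ -4.0121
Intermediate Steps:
F = 38497/2 (F = (1/2)*38497 = 38497/2 ≈ 19249.)
t = -31040 (t = 80*(-388) = -31040)
-330807/((-274)**2) + (t + F)/(-29914) = -330807/((-274)**2) + (-31040 + 38497/2)/(-29914) = -330807/75076 - 23583/2*(-1/29914) = -330807*1/75076 + 23583/59828 = -330807/75076 + 23583/59828 = -1126312743/280727933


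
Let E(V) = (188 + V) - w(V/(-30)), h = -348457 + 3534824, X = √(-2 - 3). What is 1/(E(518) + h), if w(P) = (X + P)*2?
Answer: 717099195/2285472246536269 + 450*I*√5/2285472246536269 ≈ 3.1376e-7 + 4.4027e-13*I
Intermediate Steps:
X = I*√5 (X = √(-5) = I*√5 ≈ 2.2361*I)
w(P) = 2*P + 2*I*√5 (w(P) = (I*√5 + P)*2 = (P + I*√5)*2 = 2*P + 2*I*√5)
h = 3186367
E(V) = 188 + 16*V/15 - 2*I*√5 (E(V) = (188 + V) - (2*(V/(-30)) + 2*I*√5) = (188 + V) - (2*(V*(-1/30)) + 2*I*√5) = (188 + V) - (2*(-V/30) + 2*I*√5) = (188 + V) - (-V/15 + 2*I*√5) = (188 + V) + (V/15 - 2*I*√5) = 188 + 16*V/15 - 2*I*√5)
1/(E(518) + h) = 1/((188 + (16/15)*518 - 2*I*√5) + 3186367) = 1/((188 + 8288/15 - 2*I*√5) + 3186367) = 1/((11108/15 - 2*I*√5) + 3186367) = 1/(47806613/15 - 2*I*√5)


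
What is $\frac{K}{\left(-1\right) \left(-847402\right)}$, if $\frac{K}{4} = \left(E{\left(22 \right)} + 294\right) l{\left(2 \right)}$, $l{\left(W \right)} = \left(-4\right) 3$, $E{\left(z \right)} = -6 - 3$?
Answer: $- \frac{6840}{423701} \approx -0.016143$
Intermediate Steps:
$E{\left(z \right)} = -9$
$l{\left(W \right)} = -12$
$K = -13680$ ($K = 4 \left(-9 + 294\right) \left(-12\right) = 4 \cdot 285 \left(-12\right) = 4 \left(-3420\right) = -13680$)
$\frac{K}{\left(-1\right) \left(-847402\right)} = - \frac{13680}{\left(-1\right) \left(-847402\right)} = - \frac{13680}{847402} = \left(-13680\right) \frac{1}{847402} = - \frac{6840}{423701}$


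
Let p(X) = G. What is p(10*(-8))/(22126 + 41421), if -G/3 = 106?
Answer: -6/1199 ≈ -0.0050042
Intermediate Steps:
G = -318 (G = -3*106 = -318)
p(X) = -318
p(10*(-8))/(22126 + 41421) = -318/(22126 + 41421) = -318/63547 = -318*1/63547 = -6/1199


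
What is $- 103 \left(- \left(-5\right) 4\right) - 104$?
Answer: $-2164$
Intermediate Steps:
$- 103 \left(- \left(-5\right) 4\right) - 104 = - 103 \left(\left(-1\right) \left(-20\right)\right) - 104 = \left(-103\right) 20 - 104 = -2060 - 104 = -2164$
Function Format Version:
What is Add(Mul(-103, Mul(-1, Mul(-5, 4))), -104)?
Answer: -2164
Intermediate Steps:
Add(Mul(-103, Mul(-1, Mul(-5, 4))), -104) = Add(Mul(-103, Mul(-1, -20)), -104) = Add(Mul(-103, 20), -104) = Add(-2060, -104) = -2164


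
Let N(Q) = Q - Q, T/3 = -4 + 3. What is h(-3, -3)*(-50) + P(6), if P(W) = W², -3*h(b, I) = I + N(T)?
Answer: -14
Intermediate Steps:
T = -3 (T = 3*(-4 + 3) = 3*(-1) = -3)
N(Q) = 0
h(b, I) = -I/3 (h(b, I) = -(I + 0)/3 = -I/3)
h(-3, -3)*(-50) + P(6) = -⅓*(-3)*(-50) + 6² = 1*(-50) + 36 = -50 + 36 = -14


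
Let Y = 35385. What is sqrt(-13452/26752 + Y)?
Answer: 3*sqrt(30446394)/88 ≈ 188.11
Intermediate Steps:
sqrt(-13452/26752 + Y) = sqrt(-13452/26752 + 35385) = sqrt(-13452*1/26752 + 35385) = sqrt(-177/352 + 35385) = sqrt(12455343/352) = 3*sqrt(30446394)/88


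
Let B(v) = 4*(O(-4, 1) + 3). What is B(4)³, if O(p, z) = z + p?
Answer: 0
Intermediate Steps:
O(p, z) = p + z
B(v) = 0 (B(v) = 4*((-4 + 1) + 3) = 4*(-3 + 3) = 4*0 = 0)
B(4)³ = 0³ = 0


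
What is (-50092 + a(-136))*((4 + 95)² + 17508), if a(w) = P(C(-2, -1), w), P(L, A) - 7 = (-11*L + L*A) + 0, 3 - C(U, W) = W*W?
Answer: -1375800111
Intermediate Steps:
C(U, W) = 3 - W² (C(U, W) = 3 - W*W = 3 - W²)
P(L, A) = 7 - 11*L + A*L (P(L, A) = 7 + ((-11*L + L*A) + 0) = 7 + ((-11*L + A*L) + 0) = 7 + (-11*L + A*L) = 7 - 11*L + A*L)
a(w) = -15 + 2*w (a(w) = 7 - 11*(3 - 1*(-1)²) + w*(3 - 1*(-1)²) = 7 - 11*(3 - 1*1) + w*(3 - 1*1) = 7 - 11*(3 - 1) + w*(3 - 1) = 7 - 11*2 + w*2 = 7 - 22 + 2*w = -15 + 2*w)
(-50092 + a(-136))*((4 + 95)² + 17508) = (-50092 + (-15 + 2*(-136)))*((4 + 95)² + 17508) = (-50092 + (-15 - 272))*(99² + 17508) = (-50092 - 287)*(9801 + 17508) = -50379*27309 = -1375800111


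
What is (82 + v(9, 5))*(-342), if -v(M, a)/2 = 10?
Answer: -21204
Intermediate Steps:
v(M, a) = -20 (v(M, a) = -2*10 = -20)
(82 + v(9, 5))*(-342) = (82 - 20)*(-342) = 62*(-342) = -21204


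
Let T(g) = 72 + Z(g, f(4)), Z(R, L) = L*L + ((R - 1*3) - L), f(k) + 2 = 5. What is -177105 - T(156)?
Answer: -177336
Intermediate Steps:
f(k) = 3 (f(k) = -2 + 5 = 3)
Z(R, L) = -3 + R + L² - L (Z(R, L) = L² + ((R - 3) - L) = L² + ((-3 + R) - L) = L² + (-3 + R - L) = -3 + R + L² - L)
T(g) = 75 + g (T(g) = 72 + (-3 + g + 3² - 1*3) = 72 + (-3 + g + 9 - 3) = 72 + (3 + g) = 75 + g)
-177105 - T(156) = -177105 - (75 + 156) = -177105 - 1*231 = -177105 - 231 = -177336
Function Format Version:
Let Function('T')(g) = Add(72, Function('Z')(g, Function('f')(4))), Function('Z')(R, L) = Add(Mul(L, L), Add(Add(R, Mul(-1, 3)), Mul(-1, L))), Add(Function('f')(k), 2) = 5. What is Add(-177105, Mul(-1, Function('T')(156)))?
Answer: -177336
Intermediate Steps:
Function('f')(k) = 3 (Function('f')(k) = Add(-2, 5) = 3)
Function('Z')(R, L) = Add(-3, R, Pow(L, 2), Mul(-1, L)) (Function('Z')(R, L) = Add(Pow(L, 2), Add(Add(R, -3), Mul(-1, L))) = Add(Pow(L, 2), Add(Add(-3, R), Mul(-1, L))) = Add(Pow(L, 2), Add(-3, R, Mul(-1, L))) = Add(-3, R, Pow(L, 2), Mul(-1, L)))
Function('T')(g) = Add(75, g) (Function('T')(g) = Add(72, Add(-3, g, Pow(3, 2), Mul(-1, 3))) = Add(72, Add(-3, g, 9, -3)) = Add(72, Add(3, g)) = Add(75, g))
Add(-177105, Mul(-1, Function('T')(156))) = Add(-177105, Mul(-1, Add(75, 156))) = Add(-177105, Mul(-1, 231)) = Add(-177105, -231) = -177336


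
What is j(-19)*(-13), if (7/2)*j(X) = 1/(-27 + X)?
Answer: 13/161 ≈ 0.080745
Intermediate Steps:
j(X) = 2/(7*(-27 + X))
j(-19)*(-13) = (2/(7*(-27 - 19)))*(-13) = ((2/7)/(-46))*(-13) = ((2/7)*(-1/46))*(-13) = -1/161*(-13) = 13/161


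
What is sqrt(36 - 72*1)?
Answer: 6*I ≈ 6.0*I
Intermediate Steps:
sqrt(36 - 72*1) = sqrt(36 - 72) = sqrt(-36) = 6*I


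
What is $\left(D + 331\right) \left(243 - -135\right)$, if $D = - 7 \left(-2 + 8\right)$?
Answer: $109242$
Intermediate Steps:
$D = -42$ ($D = \left(-7\right) 6 = -42$)
$\left(D + 331\right) \left(243 - -135\right) = \left(-42 + 331\right) \left(243 - -135\right) = 289 \left(243 + 135\right) = 289 \cdot 378 = 109242$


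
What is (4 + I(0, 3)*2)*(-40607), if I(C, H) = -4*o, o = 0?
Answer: -162428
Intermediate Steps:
I(C, H) = 0 (I(C, H) = -4*0 = 0)
(4 + I(0, 3)*2)*(-40607) = (4 + 0*2)*(-40607) = (4 + 0)*(-40607) = 4*(-40607) = -162428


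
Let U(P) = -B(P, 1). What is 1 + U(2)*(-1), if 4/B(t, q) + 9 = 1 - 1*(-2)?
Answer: 1/3 ≈ 0.33333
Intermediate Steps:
B(t, q) = -2/3 (B(t, q) = 4/(-9 + (1 - 1*(-2))) = 4/(-9 + (1 + 2)) = 4/(-9 + 3) = 4/(-6) = 4*(-1/6) = -2/3)
U(P) = 2/3 (U(P) = -1*(-2/3) = 2/3)
1 + U(2)*(-1) = 1 + (2/3)*(-1) = 1 - 2/3 = 1/3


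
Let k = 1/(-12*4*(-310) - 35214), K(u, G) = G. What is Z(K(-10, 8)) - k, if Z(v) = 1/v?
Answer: 10171/81336 ≈ 0.12505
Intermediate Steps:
k = -1/20334 (k = 1/(-48*(-310) - 35214) = 1/(14880 - 35214) = 1/(-20334) = -1/20334 ≈ -4.9179e-5)
Z(K(-10, 8)) - k = 1/8 - 1*(-1/20334) = 1/8 + 1/20334 = 10171/81336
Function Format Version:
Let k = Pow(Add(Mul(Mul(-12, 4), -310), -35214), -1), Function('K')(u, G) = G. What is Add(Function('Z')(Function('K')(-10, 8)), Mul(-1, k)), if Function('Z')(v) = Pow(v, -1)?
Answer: Rational(10171, 81336) ≈ 0.12505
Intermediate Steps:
k = Rational(-1, 20334) (k = Pow(Add(Mul(-48, -310), -35214), -1) = Pow(Add(14880, -35214), -1) = Pow(-20334, -1) = Rational(-1, 20334) ≈ -4.9179e-5)
Add(Function('Z')(Function('K')(-10, 8)), Mul(-1, k)) = Add(Pow(8, -1), Mul(-1, Rational(-1, 20334))) = Add(Rational(1, 8), Rational(1, 20334)) = Rational(10171, 81336)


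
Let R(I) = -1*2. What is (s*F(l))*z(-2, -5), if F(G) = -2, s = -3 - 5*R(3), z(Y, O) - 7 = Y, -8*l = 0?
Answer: -70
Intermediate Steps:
l = 0 (l = -1/8*0 = 0)
z(Y, O) = 7 + Y
R(I) = -2
s = 7 (s = -3 - 5*(-2) = -3 + 10 = 7)
(s*F(l))*z(-2, -5) = (7*(-2))*(7 - 2) = -14*5 = -70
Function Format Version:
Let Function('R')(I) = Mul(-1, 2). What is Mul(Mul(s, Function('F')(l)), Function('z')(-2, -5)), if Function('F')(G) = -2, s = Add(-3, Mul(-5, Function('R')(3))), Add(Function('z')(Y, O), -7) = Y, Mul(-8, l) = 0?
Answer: -70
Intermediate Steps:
l = 0 (l = Mul(Rational(-1, 8), 0) = 0)
Function('z')(Y, O) = Add(7, Y)
Function('R')(I) = -2
s = 7 (s = Add(-3, Mul(-5, -2)) = Add(-3, 10) = 7)
Mul(Mul(s, Function('F')(l)), Function('z')(-2, -5)) = Mul(Mul(7, -2), Add(7, -2)) = Mul(-14, 5) = -70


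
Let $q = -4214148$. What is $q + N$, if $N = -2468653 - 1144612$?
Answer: $-7827413$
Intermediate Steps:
$N = -3613265$ ($N = -2468653 - 1144612 = -3613265$)
$q + N = -4214148 - 3613265 = -7827413$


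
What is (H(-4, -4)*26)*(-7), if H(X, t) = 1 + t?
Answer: 546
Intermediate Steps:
(H(-4, -4)*26)*(-7) = ((1 - 4)*26)*(-7) = -3*26*(-7) = -78*(-7) = 546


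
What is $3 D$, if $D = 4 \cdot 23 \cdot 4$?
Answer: $1104$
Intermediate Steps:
$D = 368$ ($D = 92 \cdot 4 = 368$)
$3 D = 3 \cdot 368 = 1104$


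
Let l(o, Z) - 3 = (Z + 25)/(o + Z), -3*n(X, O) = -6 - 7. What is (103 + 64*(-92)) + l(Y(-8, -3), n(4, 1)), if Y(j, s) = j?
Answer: -5790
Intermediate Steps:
n(X, O) = 13/3 (n(X, O) = -(-6 - 7)/3 = -1/3*(-13) = 13/3)
l(o, Z) = 3 + (25 + Z)/(Z + o) (l(o, Z) = 3 + (Z + 25)/(o + Z) = 3 + (25 + Z)/(Z + o))
(103 + 64*(-92)) + l(Y(-8, -3), n(4, 1)) = (103 + 64*(-92)) + (25 + 3*(-8) + 4*(13/3))/(13/3 - 8) = (103 - 5888) + (25 - 24 + 52/3)/(-11/3) = -5785 - 3/11*55/3 = -5785 - 5 = -5790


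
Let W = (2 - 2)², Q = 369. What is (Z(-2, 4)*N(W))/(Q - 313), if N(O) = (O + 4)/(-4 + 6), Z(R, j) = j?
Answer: ⅐ ≈ 0.14286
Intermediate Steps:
W = 0 (W = 0² = 0)
N(O) = 2 + O/2 (N(O) = (4 + O)/2 = (4 + O)*(½) = 2 + O/2)
(Z(-2, 4)*N(W))/(Q - 313) = (4*(2 + (½)*0))/(369 - 313) = (4*(2 + 0))/56 = (4*2)/56 = (1/56)*8 = ⅐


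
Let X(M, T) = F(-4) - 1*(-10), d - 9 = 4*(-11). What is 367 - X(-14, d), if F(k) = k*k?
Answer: 341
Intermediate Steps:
F(k) = k**2
d = -35 (d = 9 + 4*(-11) = 9 - 44 = -35)
X(M, T) = 26 (X(M, T) = (-4)**2 - 1*(-10) = 16 + 10 = 26)
367 - X(-14, d) = 367 - 1*26 = 367 - 26 = 341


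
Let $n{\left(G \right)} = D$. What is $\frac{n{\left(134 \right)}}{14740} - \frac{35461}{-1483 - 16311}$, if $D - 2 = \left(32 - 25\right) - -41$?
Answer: $\frac{13089621}{6557089} \approx 1.9963$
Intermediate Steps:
$D = 50$ ($D = 2 + \left(\left(32 - 25\right) - -41\right) = 2 + \left(7 + 41\right) = 2 + 48 = 50$)
$n{\left(G \right)} = 50$
$\frac{n{\left(134 \right)}}{14740} - \frac{35461}{-1483 - 16311} = \frac{50}{14740} - \frac{35461}{-1483 - 16311} = 50 \cdot \frac{1}{14740} - \frac{35461}{-17794} = \frac{5}{1474} - - \frac{35461}{17794} = \frac{5}{1474} + \frac{35461}{17794} = \frac{13089621}{6557089}$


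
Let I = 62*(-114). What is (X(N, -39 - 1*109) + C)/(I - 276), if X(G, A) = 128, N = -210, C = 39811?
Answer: -13313/2448 ≈ -5.4383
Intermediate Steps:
I = -7068
(X(N, -39 - 1*109) + C)/(I - 276) = (128 + 39811)/(-7068 - 276) = 39939/(-7344) = 39939*(-1/7344) = -13313/2448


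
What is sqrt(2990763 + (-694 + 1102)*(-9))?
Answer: 3*sqrt(331899) ≈ 1728.3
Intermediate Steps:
sqrt(2990763 + (-694 + 1102)*(-9)) = sqrt(2990763 + 408*(-9)) = sqrt(2990763 - 3672) = sqrt(2987091) = 3*sqrt(331899)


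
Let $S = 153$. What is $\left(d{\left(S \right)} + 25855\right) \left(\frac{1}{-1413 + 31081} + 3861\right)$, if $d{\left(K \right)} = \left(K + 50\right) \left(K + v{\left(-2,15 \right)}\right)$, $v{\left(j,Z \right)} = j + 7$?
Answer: $\frac{6635659723421}{29668} \approx 2.2366 \cdot 10^{8}$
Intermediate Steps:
$v{\left(j,Z \right)} = 7 + j$
$d{\left(K \right)} = \left(5 + K\right) \left(50 + K\right)$ ($d{\left(K \right)} = \left(K + 50\right) \left(K + \left(7 - 2\right)\right) = \left(50 + K\right) \left(K + 5\right) = \left(50 + K\right) \left(5 + K\right) = \left(5 + K\right) \left(50 + K\right)$)
$\left(d{\left(S \right)} + 25855\right) \left(\frac{1}{-1413 + 31081} + 3861\right) = \left(\left(250 + 153^{2} + 55 \cdot 153\right) + 25855\right) \left(\frac{1}{-1413 + 31081} + 3861\right) = \left(\left(250 + 23409 + 8415\right) + 25855\right) \left(\frac{1}{29668} + 3861\right) = \left(32074 + 25855\right) \left(\frac{1}{29668} + 3861\right) = 57929 \cdot \frac{114548149}{29668} = \frac{6635659723421}{29668}$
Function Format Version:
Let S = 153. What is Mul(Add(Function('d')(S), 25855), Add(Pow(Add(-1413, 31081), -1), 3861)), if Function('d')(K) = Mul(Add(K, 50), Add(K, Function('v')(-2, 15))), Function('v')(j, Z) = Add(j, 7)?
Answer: Rational(6635659723421, 29668) ≈ 2.2366e+8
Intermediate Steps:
Function('v')(j, Z) = Add(7, j)
Function('d')(K) = Mul(Add(5, K), Add(50, K)) (Function('d')(K) = Mul(Add(K, 50), Add(K, Add(7, -2))) = Mul(Add(50, K), Add(K, 5)) = Mul(Add(50, K), Add(5, K)) = Mul(Add(5, K), Add(50, K)))
Mul(Add(Function('d')(S), 25855), Add(Pow(Add(-1413, 31081), -1), 3861)) = Mul(Add(Add(250, Pow(153, 2), Mul(55, 153)), 25855), Add(Pow(Add(-1413, 31081), -1), 3861)) = Mul(Add(Add(250, 23409, 8415), 25855), Add(Pow(29668, -1), 3861)) = Mul(Add(32074, 25855), Add(Rational(1, 29668), 3861)) = Mul(57929, Rational(114548149, 29668)) = Rational(6635659723421, 29668)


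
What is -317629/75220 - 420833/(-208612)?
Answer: -2162885168/980737165 ≈ -2.2054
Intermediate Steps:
-317629/75220 - 420833/(-208612) = -317629*1/75220 - 420833*(-1/208612) = -317629/75220 + 420833/208612 = -2162885168/980737165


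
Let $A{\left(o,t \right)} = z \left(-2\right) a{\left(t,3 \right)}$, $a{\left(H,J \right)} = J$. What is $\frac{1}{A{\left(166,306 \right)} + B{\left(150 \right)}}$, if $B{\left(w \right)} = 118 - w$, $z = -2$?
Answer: $- \frac{1}{20} \approx -0.05$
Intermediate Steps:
$A{\left(o,t \right)} = 12$ ($A{\left(o,t \right)} = \left(-2\right) \left(-2\right) 3 = 4 \cdot 3 = 12$)
$\frac{1}{A{\left(166,306 \right)} + B{\left(150 \right)}} = \frac{1}{12 + \left(118 - 150\right)} = \frac{1}{12 - 32} = \frac{1}{-20} = - \frac{1}{20}$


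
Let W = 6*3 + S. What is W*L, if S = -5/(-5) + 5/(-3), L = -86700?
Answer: -1502800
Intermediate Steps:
S = -⅔ (S = -5*(-⅕) + 5*(-⅓) = 1 - 5/3 = -⅔ ≈ -0.66667)
W = 52/3 (W = 6*3 - ⅔ = 18 - ⅔ = 52/3 ≈ 17.333)
W*L = (52/3)*(-86700) = -1502800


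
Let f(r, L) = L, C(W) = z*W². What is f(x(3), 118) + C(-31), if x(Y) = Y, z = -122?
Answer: -117124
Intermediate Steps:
C(W) = -122*W²
f(x(3), 118) + C(-31) = 118 - 122*(-31)² = 118 - 122*961 = 118 - 117242 = -117124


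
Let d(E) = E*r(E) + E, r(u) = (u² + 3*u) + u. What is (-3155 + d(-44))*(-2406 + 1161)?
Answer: 100395555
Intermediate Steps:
r(u) = u² + 4*u
d(E) = E + E²*(4 + E) (d(E) = E*(E*(4 + E)) + E = E²*(4 + E) + E = E + E²*(4 + E))
(-3155 + d(-44))*(-2406 + 1161) = (-3155 - 44*(1 - 44*(4 - 44)))*(-2406 + 1161) = (-3155 - 44*(1 - 44*(-40)))*(-1245) = (-3155 - 44*(1 + 1760))*(-1245) = (-3155 - 44*1761)*(-1245) = (-3155 - 77484)*(-1245) = -80639*(-1245) = 100395555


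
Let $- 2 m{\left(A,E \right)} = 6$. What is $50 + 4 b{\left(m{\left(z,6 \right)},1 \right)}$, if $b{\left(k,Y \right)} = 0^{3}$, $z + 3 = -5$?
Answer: $50$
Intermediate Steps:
$z = -8$ ($z = -3 - 5 = -8$)
$m{\left(A,E \right)} = -3$ ($m{\left(A,E \right)} = \left(- \frac{1}{2}\right) 6 = -3$)
$b{\left(k,Y \right)} = 0$
$50 + 4 b{\left(m{\left(z,6 \right)},1 \right)} = 50 + 4 \cdot 0 = 50 + 0 = 50$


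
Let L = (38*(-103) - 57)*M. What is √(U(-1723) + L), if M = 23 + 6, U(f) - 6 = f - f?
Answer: I*√115153 ≈ 339.34*I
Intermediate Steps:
U(f) = 6 (U(f) = 6 + (f - f) = 6 + 0 = 6)
M = 29
L = -115159 (L = (38*(-103) - 57)*29 = (-3914 - 57)*29 = -3971*29 = -115159)
√(U(-1723) + L) = √(6 - 115159) = √(-115153) = I*√115153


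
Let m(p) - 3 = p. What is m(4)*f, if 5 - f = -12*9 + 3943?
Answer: -26810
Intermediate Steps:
m(p) = 3 + p
f = -3830 (f = 5 - (-12*9 + 3943) = 5 - (-108 + 3943) = 5 - 1*3835 = 5 - 3835 = -3830)
m(4)*f = (3 + 4)*(-3830) = 7*(-3830) = -26810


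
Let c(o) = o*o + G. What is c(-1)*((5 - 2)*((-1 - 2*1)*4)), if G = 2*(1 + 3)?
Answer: -324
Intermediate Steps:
G = 8 (G = 2*4 = 8)
c(o) = 8 + o² (c(o) = o*o + 8 = o² + 8 = 8 + o²)
c(-1)*((5 - 2)*((-1 - 2*1)*4)) = (8 + (-1)²)*((5 - 2)*((-1 - 2*1)*4)) = (8 + 1)*(3*((-1 - 2)*4)) = 9*(3*(-3*4)) = 9*(3*(-12)) = 9*(-36) = -324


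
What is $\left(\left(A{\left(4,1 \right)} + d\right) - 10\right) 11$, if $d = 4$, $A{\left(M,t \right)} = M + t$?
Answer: $-11$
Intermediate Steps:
$\left(\left(A{\left(4,1 \right)} + d\right) - 10\right) 11 = \left(\left(\left(4 + 1\right) + 4\right) - 10\right) 11 = \left(\left(5 + 4\right) - 10\right) 11 = \left(9 - 10\right) 11 = \left(-1\right) 11 = -11$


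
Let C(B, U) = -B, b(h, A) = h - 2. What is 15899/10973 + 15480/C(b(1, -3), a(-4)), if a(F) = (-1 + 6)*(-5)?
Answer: 169877939/10973 ≈ 15481.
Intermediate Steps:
a(F) = -25 (a(F) = 5*(-5) = -25)
b(h, A) = -2 + h
15899/10973 + 15480/C(b(1, -3), a(-4)) = 15899/10973 + 15480/((-(-2 + 1))) = 15899*(1/10973) + 15480/((-1*(-1))) = 15899/10973 + 15480/1 = 15899/10973 + 15480*1 = 15899/10973 + 15480 = 169877939/10973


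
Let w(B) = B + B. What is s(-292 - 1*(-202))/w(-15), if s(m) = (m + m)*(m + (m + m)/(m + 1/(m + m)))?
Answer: -8554140/16201 ≈ -528.00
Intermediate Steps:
s(m) = 2*m*(m + 2*m/(m + 1/(2*m))) (s(m) = (2*m)*(m + (2*m)/(m + 1/(2*m))) = (2*m)*(m + 2*m/(m + 1/(2*m))) = 2*m*(m + 2*m/(m + 1/(2*m))))
w(B) = 2*B
s(-292 - 1*(-202))/w(-15) = ((-292 - 1*(-202))**2*(2 + 4*(-292 - 1*(-202))**2 + 8*(-292 - 1*(-202)))/(1 + 2*(-292 - 1*(-202))**2))/((2*(-15))) = ((-292 + 202)**2*(2 + 4*(-292 + 202)**2 + 8*(-292 + 202))/(1 + 2*(-292 + 202)**2))/(-30) = ((-90)**2*(2 + 4*(-90)**2 + 8*(-90))/(1 + 2*(-90)**2))*(-1/30) = (8100*(2 + 4*8100 - 720)/(1 + 2*8100))*(-1/30) = (8100*(2 + 32400 - 720)/(1 + 16200))*(-1/30) = (8100*31682/16201)*(-1/30) = (8100*(1/16201)*31682)*(-1/30) = (256624200/16201)*(-1/30) = -8554140/16201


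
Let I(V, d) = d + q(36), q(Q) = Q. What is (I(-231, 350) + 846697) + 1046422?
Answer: 1893505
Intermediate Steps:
I(V, d) = 36 + d (I(V, d) = d + 36 = 36 + d)
(I(-231, 350) + 846697) + 1046422 = ((36 + 350) + 846697) + 1046422 = (386 + 846697) + 1046422 = 847083 + 1046422 = 1893505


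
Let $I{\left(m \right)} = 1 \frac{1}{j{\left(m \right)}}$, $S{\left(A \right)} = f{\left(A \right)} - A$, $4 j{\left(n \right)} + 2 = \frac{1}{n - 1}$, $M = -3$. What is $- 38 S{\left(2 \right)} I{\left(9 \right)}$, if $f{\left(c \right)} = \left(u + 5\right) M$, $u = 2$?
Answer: $- \frac{27968}{15} \approx -1864.5$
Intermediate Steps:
$f{\left(c \right)} = -21$ ($f{\left(c \right)} = \left(2 + 5\right) \left(-3\right) = 7 \left(-3\right) = -21$)
$j{\left(n \right)} = - \frac{1}{2} + \frac{1}{4 \left(-1 + n\right)}$ ($j{\left(n \right)} = - \frac{1}{2} + \frac{1}{4 \left(n - 1\right)} = - \frac{1}{2} + \frac{1}{4 \left(-1 + n\right)}$)
$S{\left(A \right)} = -21 - A$
$I{\left(m \right)} = \frac{4 \left(-1 + m\right)}{3 - 2 m}$ ($I{\left(m \right)} = 1 \frac{1}{\frac{1}{4} \frac{1}{-1 + m} \left(3 - 2 m\right)} = 1 \frac{4 \left(-1 + m\right)}{3 - 2 m} = \frac{4 \left(-1 + m\right)}{3 - 2 m}$)
$- 38 S{\left(2 \right)} I{\left(9 \right)} = - 38 \left(-21 - 2\right) \frac{4 \left(1 - 9\right)}{-3 + 2 \cdot 9} = - 38 \left(-21 - 2\right) \frac{4 \left(1 - 9\right)}{-3 + 18} = \left(-38\right) \left(-23\right) 4 \cdot \frac{1}{15} \left(-8\right) = 874 \cdot 4 \cdot \frac{1}{15} \left(-8\right) = 874 \left(- \frac{32}{15}\right) = - \frac{27968}{15}$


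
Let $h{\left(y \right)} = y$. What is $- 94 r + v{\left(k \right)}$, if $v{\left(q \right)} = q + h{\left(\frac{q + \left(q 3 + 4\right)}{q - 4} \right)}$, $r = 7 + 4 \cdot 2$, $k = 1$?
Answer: $- \frac{4235}{3} \approx -1411.7$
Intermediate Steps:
$r = 15$ ($r = 7 + 8 = 15$)
$v{\left(q \right)} = q + \frac{4 + 4 q}{-4 + q}$ ($v{\left(q \right)} = q + \frac{q + \left(q 3 + 4\right)}{q - 4} = q + \frac{q + \left(3 q + 4\right)}{-4 + q} = q + \frac{q + \left(4 + 3 q\right)}{-4 + q} = q + \frac{4 + 4 q}{-4 + q}$)
$- 94 r + v{\left(k \right)} = \left(-94\right) 15 + \frac{4 + 1^{2}}{-4 + 1} = -1410 + \frac{4 + 1}{-3} = -1410 - \frac{5}{3} = - \frac{4235}{3}$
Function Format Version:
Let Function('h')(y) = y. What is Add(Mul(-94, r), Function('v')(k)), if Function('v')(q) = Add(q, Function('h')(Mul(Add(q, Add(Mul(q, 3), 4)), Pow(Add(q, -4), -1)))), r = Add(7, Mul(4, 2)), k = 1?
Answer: Rational(-4235, 3) ≈ -1411.7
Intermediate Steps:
r = 15 (r = Add(7, 8) = 15)
Function('v')(q) = Add(q, Mul(Pow(Add(-4, q), -1), Add(4, Mul(4, q)))) (Function('v')(q) = Add(q, Mul(Add(q, Add(Mul(q, 3), 4)), Pow(Add(q, -4), -1))) = Add(q, Mul(Add(q, Add(Mul(3, q), 4)), Pow(Add(-4, q), -1))) = Add(q, Mul(Add(q, Add(4, Mul(3, q))), Pow(Add(-4, q), -1))) = Add(q, Mul(Add(4, Mul(4, q)), Pow(Add(-4, q), -1))) = Add(q, Mul(Pow(Add(-4, q), -1), Add(4, Mul(4, q)))))
Add(Mul(-94, r), Function('v')(k)) = Add(Mul(-94, 15), Mul(Pow(Add(-4, 1), -1), Add(4, Pow(1, 2)))) = Add(-1410, Mul(Pow(-3, -1), Add(4, 1))) = Add(-1410, Mul(Rational(-1, 3), 5)) = Add(-1410, Rational(-5, 3)) = Rational(-4235, 3)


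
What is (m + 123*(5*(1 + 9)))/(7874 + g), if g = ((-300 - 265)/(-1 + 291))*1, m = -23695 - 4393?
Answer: -1272404/456579 ≈ -2.7868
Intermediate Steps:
m = -28088
g = -113/58 (g = -565/290*1 = -565*1/290*1 = -113/58*1 = -113/58 ≈ -1.9483)
(m + 123*(5*(1 + 9)))/(7874 + g) = (-28088 + 123*(5*(1 + 9)))/(7874 - 113/58) = (-28088 + 123*(5*10))/(456579/58) = (-28088 + 123*50)*(58/456579) = (-28088 + 6150)*(58/456579) = -21938*58/456579 = -1272404/456579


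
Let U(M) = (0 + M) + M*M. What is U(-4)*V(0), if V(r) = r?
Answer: 0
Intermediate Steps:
U(M) = M + M**2
U(-4)*V(0) = -4*(1 - 4)*0 = -4*(-3)*0 = 12*0 = 0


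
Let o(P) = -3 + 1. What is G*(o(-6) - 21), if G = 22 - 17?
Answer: -115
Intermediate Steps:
o(P) = -2
G = 5
G*(o(-6) - 21) = 5*(-2 - 21) = 5*(-23) = -115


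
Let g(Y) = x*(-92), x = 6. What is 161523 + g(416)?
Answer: 160971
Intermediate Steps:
g(Y) = -552 (g(Y) = 6*(-92) = -552)
161523 + g(416) = 161523 - 552 = 160971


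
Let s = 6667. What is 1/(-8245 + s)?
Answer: -1/1578 ≈ -0.00063371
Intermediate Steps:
1/(-8245 + s) = 1/(-8245 + 6667) = 1/(-1578) = -1/1578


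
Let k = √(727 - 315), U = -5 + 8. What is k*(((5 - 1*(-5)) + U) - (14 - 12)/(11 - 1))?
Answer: 128*√103/5 ≈ 259.81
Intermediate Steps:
U = 3
k = 2*√103 (k = √412 = 2*√103 ≈ 20.298)
k*(((5 - 1*(-5)) + U) - (14 - 12)/(11 - 1)) = (2*√103)*(((5 - 1*(-5)) + 3) - (14 - 12)/(11 - 1)) = (2*√103)*(((5 + 5) + 3) - 2/10) = (2*√103)*((10 + 3) - 2/10) = (2*√103)*(13 - 1*⅕) = (2*√103)*(13 - ⅕) = (2*√103)*(64/5) = 128*√103/5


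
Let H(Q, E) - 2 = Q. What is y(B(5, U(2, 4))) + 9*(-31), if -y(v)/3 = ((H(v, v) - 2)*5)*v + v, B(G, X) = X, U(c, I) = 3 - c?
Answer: -297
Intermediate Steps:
H(Q, E) = 2 + Q
y(v) = -15*v² - 3*v (y(v) = -3*((((2 + v) - 2)*5)*v + v) = -3*((v*5)*v + v) = -3*((5*v)*v + v) = -3*(5*v² + v) = -3*(v + 5*v²) = -15*v² - 3*v)
y(B(5, U(2, 4))) + 9*(-31) = -3*(3 - 1*2)*(1 + 5*(3 - 1*2)) + 9*(-31) = -3*(3 - 2)*(1 + 5*(3 - 2)) - 279 = -3*1*(1 + 5*1) - 279 = -3*1*(1 + 5) - 279 = -3*1*6 - 279 = -18 - 279 = -297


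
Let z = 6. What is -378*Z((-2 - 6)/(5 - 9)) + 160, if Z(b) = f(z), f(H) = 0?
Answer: 160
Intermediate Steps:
Z(b) = 0
-378*Z((-2 - 6)/(5 - 9)) + 160 = -378*0 + 160 = 0 + 160 = 160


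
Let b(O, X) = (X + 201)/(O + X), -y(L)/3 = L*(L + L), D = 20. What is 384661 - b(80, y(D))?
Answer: 892411321/2320 ≈ 3.8466e+5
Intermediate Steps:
y(L) = -6*L**2 (y(L) = -3*L*(L + L) = -3*L*2*L = -6*L**2)
b(O, X) = (201 + X)/(O + X)
384661 - b(80, y(D)) = 384661 - (201 - 6*20**2)/(80 - 6*20**2) = 384661 - (201 - 6*400)/(80 - 6*400) = 384661 - (201 - 2400)/(80 - 2400) = 384661 - (-2199)/(-2320) = 384661 - (-1)*(-2199)/2320 = 384661 - 1*2199/2320 = 384661 - 2199/2320 = 892411321/2320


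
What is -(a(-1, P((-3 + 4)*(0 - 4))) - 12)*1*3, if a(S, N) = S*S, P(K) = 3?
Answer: 33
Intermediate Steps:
a(S, N) = S**2
-(a(-1, P((-3 + 4)*(0 - 4))) - 12)*1*3 = -((-1)**2 - 12)*1*3 = -(1 - 12)*3 = -(-11)*3 = -1*(-33) = 33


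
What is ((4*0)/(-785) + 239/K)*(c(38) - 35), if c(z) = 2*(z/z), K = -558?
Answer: 2629/186 ≈ 14.134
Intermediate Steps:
c(z) = 2 (c(z) = 2*1 = 2)
((4*0)/(-785) + 239/K)*(c(38) - 35) = ((4*0)/(-785) + 239/(-558))*(2 - 35) = (0*(-1/785) + 239*(-1/558))*(-33) = (0 - 239/558)*(-33) = -239/558*(-33) = 2629/186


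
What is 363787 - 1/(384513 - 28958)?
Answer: 129346286784/355555 ≈ 3.6379e+5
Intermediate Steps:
363787 - 1/(384513 - 28958) = 363787 - 1/355555 = 129346286784/355555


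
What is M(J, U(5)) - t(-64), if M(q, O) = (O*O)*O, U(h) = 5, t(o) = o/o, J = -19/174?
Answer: 124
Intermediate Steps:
J = -19/174 (J = -19*1/174 = -19/174 ≈ -0.10920)
t(o) = 1
M(q, O) = O**3 (M(q, O) = O**2*O = O**3)
M(J, U(5)) - t(-64) = 5**3 - 1*1 = 125 - 1 = 124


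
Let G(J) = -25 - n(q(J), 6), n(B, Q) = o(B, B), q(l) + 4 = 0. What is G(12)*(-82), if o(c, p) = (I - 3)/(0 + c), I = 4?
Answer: 4059/2 ≈ 2029.5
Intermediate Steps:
q(l) = -4 (q(l) = -4 + 0 = -4)
o(c, p) = 1/c (o(c, p) = (4 - 3)/(0 + c) = 1/c)
n(B, Q) = 1/B
G(J) = -99/4 (G(J) = -25 - 1/(-4) = -25 - 1*(-¼) = -25 + ¼ = -99/4)
G(12)*(-82) = -99/4*(-82) = 4059/2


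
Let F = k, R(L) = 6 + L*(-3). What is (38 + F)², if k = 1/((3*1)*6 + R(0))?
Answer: 833569/576 ≈ 1447.2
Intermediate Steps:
R(L) = 6 - 3*L
k = 1/24 (k = 1/((3*1)*6 + (6 - 3*0)) = 1/(3*6 + (6 + 0)) = 1/(18 + 6) = 1/24 ≈ 0.041667)
F = 1/24 ≈ 0.041667
(38 + F)² = (38 + 1/24)² = (913/24)² = 833569/576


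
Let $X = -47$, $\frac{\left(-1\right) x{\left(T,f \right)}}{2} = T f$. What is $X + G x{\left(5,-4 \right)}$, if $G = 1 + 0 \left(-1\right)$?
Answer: $-7$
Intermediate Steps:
$x{\left(T,f \right)} = - 2 T f$
$G = 1$ ($G = 1 + 0 = 1$)
$X + G x{\left(5,-4 \right)} = -47 + 1 \left(\left(-2\right) 5 \left(-4\right)\right) = -47 + 1 \cdot 40 = -47 + 40 = -7$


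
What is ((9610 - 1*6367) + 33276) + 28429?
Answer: 64948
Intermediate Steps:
((9610 - 1*6367) + 33276) + 28429 = ((9610 - 6367) + 33276) + 28429 = (3243 + 33276) + 28429 = 36519 + 28429 = 64948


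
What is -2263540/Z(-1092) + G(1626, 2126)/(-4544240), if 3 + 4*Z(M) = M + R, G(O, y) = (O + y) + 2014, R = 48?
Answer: 20572135000699/2378909640 ≈ 8647.7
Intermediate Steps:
G(O, y) = 2014 + O + y
Z(M) = 45/4 + M/4 (Z(M) = -3/4 + (M + 48)/4 = -3/4 + (48 + M)/4 = -3/4 + (12 + M/4) = 45/4 + M/4)
-2263540/Z(-1092) + G(1626, 2126)/(-4544240) = -2263540/(45/4 + (1/4)*(-1092)) + (2014 + 1626 + 2126)/(-4544240) = -2263540/(45/4 - 273) + 5766*(-1/4544240) = -2263540/(-1047/4) - 2883/2272120 = -2263540*(-4/1047) - 2883/2272120 = 9054160/1047 - 2883/2272120 = 20572135000699/2378909640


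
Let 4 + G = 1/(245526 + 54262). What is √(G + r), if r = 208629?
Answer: 3*√520825618798383/149894 ≈ 456.75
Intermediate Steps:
G = -1199151/299788 (G = -4 + 1/(245526 + 54262) = -4 + 1/299788 = -1199151/299788 ≈ -4.0000)
√(G + r) = √(-1199151/299788 + 208629) = √(62543271501/299788) = 3*√520825618798383/149894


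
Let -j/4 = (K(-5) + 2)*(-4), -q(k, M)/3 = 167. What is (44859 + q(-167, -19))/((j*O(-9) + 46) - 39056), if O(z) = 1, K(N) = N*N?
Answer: -22179/19289 ≈ -1.1498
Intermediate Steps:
K(N) = N²
q(k, M) = -501 (q(k, M) = -3*167 = -501)
j = 432 (j = -4*((-5)² + 2)*(-4) = -4*(25 + 2)*(-4) = -108*(-4) = -4*(-108) = 432)
(44859 + q(-167, -19))/((j*O(-9) + 46) - 39056) = (44859 - 501)/((432*1 + 46) - 39056) = 44358/((432 + 46) - 39056) = 44358/(478 - 39056) = 44358/(-38578) = 44358*(-1/38578) = -22179/19289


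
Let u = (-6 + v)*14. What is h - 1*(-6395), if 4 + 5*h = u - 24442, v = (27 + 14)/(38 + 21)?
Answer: 439829/295 ≈ 1490.9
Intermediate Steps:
v = 41/59 ≈ 0.69491
u = -4382/59 (u = (-6 + 41/59)*14 = -313/59*14 = -4382/59 ≈ -74.271)
h = -1446696/295 (h = -⅘ + (-4382/59 - 24442)/5 = -⅘ + (⅕)*(-1446460/59) = -⅘ - 289292/59 = -1446696/295 ≈ -4904.1)
h - 1*(-6395) = -1446696/295 - 1*(-6395) = -1446696/295 + 6395 = 439829/295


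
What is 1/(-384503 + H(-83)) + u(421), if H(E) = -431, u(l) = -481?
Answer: -185153255/384934 ≈ -481.00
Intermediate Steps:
1/(-384503 + H(-83)) + u(421) = 1/(-384503 - 431) - 481 = 1/(-384934) - 481 = -1/384934 - 481 = -185153255/384934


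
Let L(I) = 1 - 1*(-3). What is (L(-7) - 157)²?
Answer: 23409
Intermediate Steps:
L(I) = 4 (L(I) = 1 + 3 = 4)
(L(-7) - 157)² = (4 - 157)² = (-153)² = 23409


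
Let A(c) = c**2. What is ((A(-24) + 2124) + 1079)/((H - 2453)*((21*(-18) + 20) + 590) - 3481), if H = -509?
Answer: -3779/690665 ≈ -0.0054715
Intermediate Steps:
((A(-24) + 2124) + 1079)/((H - 2453)*((21*(-18) + 20) + 590) - 3481) = (((-24)**2 + 2124) + 1079)/((-509 - 2453)*((21*(-18) + 20) + 590) - 3481) = ((576 + 2124) + 1079)/(-2962*((-378 + 20) + 590) - 3481) = (2700 + 1079)/(-2962*(-358 + 590) - 3481) = 3779/(-2962*232 - 3481) = 3779/(-687184 - 3481) = 3779/(-690665) = 3779*(-1/690665) = -3779/690665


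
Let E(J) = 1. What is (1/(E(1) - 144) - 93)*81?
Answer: -1077300/143 ≈ -7533.6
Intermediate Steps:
(1/(E(1) - 144) - 93)*81 = (1/(1 - 144) - 93)*81 = (1/(-143) - 93)*81 = (-1/143 - 93)*81 = -13300/143*81 = -1077300/143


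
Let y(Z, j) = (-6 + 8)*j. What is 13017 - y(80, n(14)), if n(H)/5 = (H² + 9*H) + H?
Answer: 9657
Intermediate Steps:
n(H) = 5*H² + 50*H (n(H) = 5*((H² + 9*H) + H) = 5*(H² + 10*H) = 5*H² + 50*H)
y(Z, j) = 2*j
13017 - y(80, n(14)) = 13017 - 2*5*14*(10 + 14) = 13017 - 2*5*14*24 = 13017 - 2*1680 = 13017 - 1*3360 = 13017 - 3360 = 9657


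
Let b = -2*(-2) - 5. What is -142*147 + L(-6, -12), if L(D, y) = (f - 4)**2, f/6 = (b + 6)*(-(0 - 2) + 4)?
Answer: 10102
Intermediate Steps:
b = -1 (b = 4 - 5 = -1)
f = 180 (f = 6*((-1 + 6)*(-(0 - 2) + 4)) = 6*(5*(-1*(-2) + 4)) = 6*(5*(2 + 4)) = 6*(5*6) = 6*30 = 180)
L(D, y) = 30976 (L(D, y) = (180 - 4)**2 = 176**2 = 30976)
-142*147 + L(-6, -12) = -142*147 + 30976 = -20874 + 30976 = 10102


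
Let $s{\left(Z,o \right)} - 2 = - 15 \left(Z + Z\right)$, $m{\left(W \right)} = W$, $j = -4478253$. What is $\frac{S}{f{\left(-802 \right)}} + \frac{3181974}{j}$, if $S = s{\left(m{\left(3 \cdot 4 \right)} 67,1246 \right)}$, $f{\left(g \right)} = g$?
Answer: $\frac{17575760451}{598593151} \approx 29.362$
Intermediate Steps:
$s{\left(Z,o \right)} = 2 - 30 Z$ ($s{\left(Z,o \right)} = 2 - 15 \left(Z + Z\right) = 2 - 15 \cdot 2 Z = 2 - 30 Z$)
$S = -24118$ ($S = 2 - 30 \cdot 3 \cdot 4 \cdot 67 = 2 - 30 \cdot 12 \cdot 67 = 2 - 24120 = -24118$)
$\frac{S}{f{\left(-802 \right)}} + \frac{3181974}{j} = - \frac{24118}{-802} + \frac{3181974}{-4478253} = \left(-24118\right) \left(- \frac{1}{802}\right) + 3181974 \left(- \frac{1}{4478253}\right) = \frac{12059}{401} - \frac{1060658}{1492751} = \frac{17575760451}{598593151}$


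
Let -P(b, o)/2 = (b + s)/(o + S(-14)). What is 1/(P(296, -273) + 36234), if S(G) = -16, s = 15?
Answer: 289/10472248 ≈ 2.7597e-5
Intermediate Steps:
P(b, o) = -2*(15 + b)/(-16 + o) (P(b, o) = -2*(b + 15)/(o - 16) = -2*(15 + b)/(-16 + o))
1/(P(296, -273) + 36234) = 1/(2*(-15 - 1*296)/(-16 - 273) + 36234) = 1/(2*(-15 - 296)/(-289) + 36234) = 1/(2*(-1/289)*(-311) + 36234) = 1/(622/289 + 36234) = 1/(10472248/289) = 289/10472248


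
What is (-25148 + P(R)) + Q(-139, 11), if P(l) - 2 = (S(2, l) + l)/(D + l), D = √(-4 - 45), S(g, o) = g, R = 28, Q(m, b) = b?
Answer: -2990945/119 - 30*I/119 ≈ -25134.0 - 0.2521*I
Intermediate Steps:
D = 7*I (D = √(-49) = 7*I ≈ 7.0*I)
P(l) = 2 + (2 + l)/(l + 7*I) (P(l) = 2 + (2 + l)/(7*I + l) = 2 + (2 + l)/(l + 7*I))
(-25148 + P(R)) + Q(-139, 11) = (-25148 + (2 + 3*28 + 14*I)/(28 + 7*I)) + 11 = (-25148 + ((28 - 7*I)/833)*(2 + 84 + 14*I)) + 11 = (-25148 + ((28 - 7*I)/833)*(86 + 14*I)) + 11 = (-25148 + (28 - 7*I)*(86 + 14*I)/833) + 11 = -25137 + (28 - 7*I)*(86 + 14*I)/833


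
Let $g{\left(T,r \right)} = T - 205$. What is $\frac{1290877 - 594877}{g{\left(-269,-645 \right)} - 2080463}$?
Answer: $- \frac{696000}{2080937} \approx -0.33446$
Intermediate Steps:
$g{\left(T,r \right)} = -205 + T$
$\frac{1290877 - 594877}{g{\left(-269,-645 \right)} - 2080463} = \frac{1290877 - 594877}{\left(-205 - 269\right) - 2080463} = \frac{696000}{-474 - 2080463} = \frac{696000}{-2080937} = 696000 \left(- \frac{1}{2080937}\right) = - \frac{696000}{2080937}$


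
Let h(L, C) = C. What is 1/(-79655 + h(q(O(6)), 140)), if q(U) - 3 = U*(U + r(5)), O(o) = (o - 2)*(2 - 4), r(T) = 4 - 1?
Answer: -1/79515 ≈ -1.2576e-5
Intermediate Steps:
r(T) = 3
O(o) = 4 - 2*o (O(o) = (-2 + o)*(-2) = 4 - 2*o)
q(U) = 3 + U*(3 + U) (q(U) = 3 + U*(U + 3) = 3 + U*(3 + U))
1/(-79655 + h(q(O(6)), 140)) = 1/(-79655 + 140) = 1/(-79515) = -1/79515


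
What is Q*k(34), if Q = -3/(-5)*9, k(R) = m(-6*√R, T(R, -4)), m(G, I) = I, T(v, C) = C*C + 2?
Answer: 486/5 ≈ 97.200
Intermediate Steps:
T(v, C) = 2 + C² (T(v, C) = C² + 2 = 2 + C²)
k(R) = 18 (k(R) = 2 + (-4)² = 2 + 16 = 18)
Q = 27/5 (Q = -3*(-⅕)*9 = (⅗)*9 = 27/5 ≈ 5.4000)
Q*k(34) = (27/5)*18 = 486/5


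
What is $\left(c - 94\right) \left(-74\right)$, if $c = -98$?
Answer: $14208$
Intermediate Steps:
$\left(c - 94\right) \left(-74\right) = \left(-98 - 94\right) \left(-74\right) = \left(-192\right) \left(-74\right) = 14208$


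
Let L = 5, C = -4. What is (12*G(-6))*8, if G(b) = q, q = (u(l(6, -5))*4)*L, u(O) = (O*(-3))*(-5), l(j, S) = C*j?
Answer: -691200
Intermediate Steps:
l(j, S) = -4*j
u(O) = 15*O (u(O) = -3*O*(-5) = 15*O)
q = -7200 (q = ((15*(-4*6))*4)*5 = ((15*(-24))*4)*5 = -360*4*5 = -1440*5 = -7200)
G(b) = -7200
(12*G(-6))*8 = (12*(-7200))*8 = -86400*8 = -691200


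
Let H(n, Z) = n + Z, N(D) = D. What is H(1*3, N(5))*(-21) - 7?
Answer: -175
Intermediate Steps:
H(n, Z) = Z + n
H(1*3, N(5))*(-21) - 7 = (5 + 1*3)*(-21) - 7 = (5 + 3)*(-21) - 7 = 8*(-21) - 7 = -168 - 7 = -175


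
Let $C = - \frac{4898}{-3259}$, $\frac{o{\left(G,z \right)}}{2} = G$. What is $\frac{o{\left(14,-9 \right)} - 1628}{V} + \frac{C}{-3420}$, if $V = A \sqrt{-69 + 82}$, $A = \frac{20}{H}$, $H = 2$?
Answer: $- \frac{2449}{5572890} - \frac{160 \sqrt{13}}{13} \approx -44.376$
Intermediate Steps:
$o{\left(G,z \right)} = 2 G$
$C = \frac{4898}{3259}$ ($C = \left(-4898\right) \left(- \frac{1}{3259}\right) = \frac{4898}{3259} \approx 1.5029$)
$A = 10$ ($A = \frac{20}{2} = 20 \cdot \frac{1}{2} = 10$)
$V = 10 \sqrt{13}$ ($V = 10 \sqrt{-69 + 82} = 10 \sqrt{13} \approx 36.056$)
$\frac{o{\left(14,-9 \right)} - 1628}{V} + \frac{C}{-3420} = \frac{2 \cdot 14 - 1628}{10 \sqrt{13}} + \frac{4898}{3259 \left(-3420\right)} = \left(28 - 1628\right) \frac{\sqrt{13}}{130} + \frac{4898}{3259} \left(- \frac{1}{3420}\right) = - 1600 \frac{\sqrt{13}}{130} - \frac{2449}{5572890} = - \frac{160 \sqrt{13}}{13} - \frac{2449}{5572890} = - \frac{2449}{5572890} - \frac{160 \sqrt{13}}{13}$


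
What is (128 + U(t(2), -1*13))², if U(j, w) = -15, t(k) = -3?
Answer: 12769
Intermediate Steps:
(128 + U(t(2), -1*13))² = (128 - 15)² = 113² = 12769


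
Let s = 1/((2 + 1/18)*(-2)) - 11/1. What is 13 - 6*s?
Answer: 2977/37 ≈ 80.459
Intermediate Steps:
s = -416/37 (s = -½/(2 + 1/18) - 11*1 = -½/(37/18) - 11 = (18/37)*(-½) - 11 = -9/37 - 11 = -416/37 ≈ -11.243)
13 - 6*s = 13 - 6*(-416/37) = 13 + 2496/37 = 2977/37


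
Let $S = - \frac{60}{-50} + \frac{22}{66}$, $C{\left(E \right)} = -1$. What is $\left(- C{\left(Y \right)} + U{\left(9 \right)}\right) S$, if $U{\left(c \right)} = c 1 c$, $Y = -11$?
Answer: $\frac{1886}{15} \approx 125.73$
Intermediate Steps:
$U{\left(c \right)} = c^{2}$ ($U{\left(c \right)} = c c = c^{2}$)
$S = \frac{23}{15}$ ($S = \left(-60\right) \left(- \frac{1}{50}\right) + 22 \cdot \frac{1}{66} = \frac{6}{5} + \frac{1}{3} = \frac{23}{15} \approx 1.5333$)
$\left(- C{\left(Y \right)} + U{\left(9 \right)}\right) S = \left(\left(-1\right) \left(-1\right) + 9^{2}\right) \frac{23}{15} = \left(1 + 81\right) \frac{23}{15} = 82 \cdot \frac{23}{15} = \frac{1886}{15}$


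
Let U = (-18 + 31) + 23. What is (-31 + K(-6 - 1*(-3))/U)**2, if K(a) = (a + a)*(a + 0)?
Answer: 3721/4 ≈ 930.25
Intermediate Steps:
K(a) = 2*a**2 (K(a) = (2*a)*a = 2*a**2)
U = 36 (U = 13 + 23 = 36)
(-31 + K(-6 - 1*(-3))/U)**2 = (-31 + (2*(-6 - 1*(-3))**2)/36)**2 = (-31 + (2*(-6 + 3)**2)*(1/36))**2 = (-31 + (2*(-3)**2)*(1/36))**2 = (-31 + (2*9)*(1/36))**2 = (-31 + 18*(1/36))**2 = (-31 + 1/2)**2 = (-61/2)**2 = 3721/4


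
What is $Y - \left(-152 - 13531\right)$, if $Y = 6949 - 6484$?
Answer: $14148$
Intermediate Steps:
$Y = 465$ ($Y = 6949 - 6484 = 465$)
$Y - \left(-152 - 13531\right) = 465 - \left(-152 - 13531\right) = 465 - -13683 = 465 + 13683 = 14148$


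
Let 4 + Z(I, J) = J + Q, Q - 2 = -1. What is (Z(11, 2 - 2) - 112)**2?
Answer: 13225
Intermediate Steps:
Q = 1 (Q = 2 - 1 = 1)
Z(I, J) = -3 + J (Z(I, J) = -4 + (J + 1) = -4 + (1 + J) = -3 + J)
(Z(11, 2 - 2) - 112)**2 = ((-3 + (2 - 2)) - 112)**2 = ((-3 + 0) - 112)**2 = (-3 - 112)**2 = (-115)**2 = 13225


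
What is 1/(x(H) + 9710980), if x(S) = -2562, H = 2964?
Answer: 1/9708418 ≈ 1.0300e-7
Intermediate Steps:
1/(x(H) + 9710980) = 1/(-2562 + 9710980) = 1/9708418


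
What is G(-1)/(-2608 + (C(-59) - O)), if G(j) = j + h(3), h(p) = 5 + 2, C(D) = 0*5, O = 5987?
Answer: -2/2865 ≈ -0.00069808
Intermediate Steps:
C(D) = 0
h(p) = 7
G(j) = 7 + j (G(j) = j + 7 = 7 + j)
G(-1)/(-2608 + (C(-59) - O)) = (7 - 1)/(-2608 + (0 - 1*5987)) = 6/(-2608 + (0 - 5987)) = 6/(-2608 - 5987) = 6/(-8595) = -1/8595*6 = -2/2865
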